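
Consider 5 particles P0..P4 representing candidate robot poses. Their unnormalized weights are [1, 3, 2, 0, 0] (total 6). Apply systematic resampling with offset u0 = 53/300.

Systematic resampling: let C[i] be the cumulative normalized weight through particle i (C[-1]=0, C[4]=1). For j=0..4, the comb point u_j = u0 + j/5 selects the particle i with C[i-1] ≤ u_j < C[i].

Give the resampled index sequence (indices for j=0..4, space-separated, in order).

C = [1/6, 2/3, 1, 1, 1]
j=0: u_0=53/300 ∈ [1/6, 2/3) → index 1
j=1: u_1=113/300 ∈ [1/6, 2/3) → index 1
j=2: u_2=173/300 ∈ [1/6, 2/3) → index 1
j=3: u_3=233/300 ∈ [2/3, 1) → index 2
j=4: u_4=293/300 ∈ [2/3, 1) → index 2

1 1 1 2 2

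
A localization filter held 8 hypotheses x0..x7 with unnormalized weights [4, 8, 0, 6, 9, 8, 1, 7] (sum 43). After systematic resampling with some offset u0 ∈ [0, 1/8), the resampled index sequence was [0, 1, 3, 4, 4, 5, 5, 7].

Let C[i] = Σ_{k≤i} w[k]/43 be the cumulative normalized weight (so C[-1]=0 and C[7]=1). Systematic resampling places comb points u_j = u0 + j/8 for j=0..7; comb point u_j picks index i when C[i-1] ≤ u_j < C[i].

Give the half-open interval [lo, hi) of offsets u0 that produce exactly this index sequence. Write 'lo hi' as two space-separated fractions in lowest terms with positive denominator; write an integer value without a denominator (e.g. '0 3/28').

15/344 11/172

C = [4/43, 12/43, 12/43, 18/43, 27/43, 35/43, 36/43, 1]
j=0 picked index 0: u0 ∈ [0, 4/43)
j=1 picked index 1: u0 ∈ [-11/344, 53/344)
j=2 picked index 3: u0 ∈ [5/172, 29/172)
j=3 picked index 4: u0 ∈ [15/344, 87/344)
j=4 picked index 4: u0 ∈ [-7/86, 11/86)
j=5 picked index 5: u0 ∈ [1/344, 65/344)
j=6 picked index 5: u0 ∈ [-21/172, 11/172)
j=7 picked index 7: u0 ∈ [-13/344, 1/8)
intersection: [15/344, 11/172)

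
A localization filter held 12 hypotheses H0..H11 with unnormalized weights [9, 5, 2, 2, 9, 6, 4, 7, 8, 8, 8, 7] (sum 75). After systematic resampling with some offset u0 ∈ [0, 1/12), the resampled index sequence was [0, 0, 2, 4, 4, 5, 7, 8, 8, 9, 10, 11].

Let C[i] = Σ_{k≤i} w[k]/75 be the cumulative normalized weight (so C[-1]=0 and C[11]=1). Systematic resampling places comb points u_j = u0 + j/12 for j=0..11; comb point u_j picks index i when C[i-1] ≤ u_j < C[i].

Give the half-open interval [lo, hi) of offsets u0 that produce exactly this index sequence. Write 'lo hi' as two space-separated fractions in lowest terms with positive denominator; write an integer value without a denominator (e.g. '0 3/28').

1/50 7/300

C = [3/25, 14/75, 16/75, 6/25, 9/25, 11/25, 37/75, 44/75, 52/75, 4/5, 68/75, 1]
j=0 picked index 0: u0 ∈ [0, 3/25)
j=1 picked index 0: u0 ∈ [-1/12, 11/300)
j=2 picked index 2: u0 ∈ [1/50, 7/150)
j=3 picked index 4: u0 ∈ [-1/100, 11/100)
j=4 picked index 4: u0 ∈ [-7/75, 2/75)
j=5 picked index 5: u0 ∈ [-17/300, 7/300)
j=6 picked index 7: u0 ∈ [-1/150, 13/150)
j=7 picked index 8: u0 ∈ [1/300, 11/100)
j=8 picked index 8: u0 ∈ [-2/25, 2/75)
j=9 picked index 9: u0 ∈ [-17/300, 1/20)
j=10 picked index 10: u0 ∈ [-1/30, 11/150)
j=11 picked index 11: u0 ∈ [-1/100, 1/12)
intersection: [1/50, 7/300)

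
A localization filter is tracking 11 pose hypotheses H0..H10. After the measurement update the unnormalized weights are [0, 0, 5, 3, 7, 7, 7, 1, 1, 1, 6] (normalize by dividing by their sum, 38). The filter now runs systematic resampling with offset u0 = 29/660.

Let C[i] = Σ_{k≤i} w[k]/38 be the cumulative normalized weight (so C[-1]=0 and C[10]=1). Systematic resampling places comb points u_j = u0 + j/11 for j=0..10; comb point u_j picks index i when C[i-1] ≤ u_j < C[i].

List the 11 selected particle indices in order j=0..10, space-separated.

2 3 4 4 5 5 6 6 7 10 10

C = [0, 0, 5/38, 4/19, 15/38, 11/19, 29/38, 15/19, 31/38, 16/19, 1]
j=0: u_0=29/660 ∈ [0, 5/38) → index 2
j=1: u_1=89/660 ∈ [5/38, 4/19) → index 3
j=2: u_2=149/660 ∈ [4/19, 15/38) → index 4
j=3: u_3=19/60 ∈ [4/19, 15/38) → index 4
j=4: u_4=269/660 ∈ [15/38, 11/19) → index 5
j=5: u_5=329/660 ∈ [15/38, 11/19) → index 5
j=6: u_6=389/660 ∈ [11/19, 29/38) → index 6
j=7: u_7=449/660 ∈ [11/19, 29/38) → index 6
j=8: u_8=509/660 ∈ [29/38, 15/19) → index 7
j=9: u_9=569/660 ∈ [16/19, 1) → index 10
j=10: u_10=629/660 ∈ [16/19, 1) → index 10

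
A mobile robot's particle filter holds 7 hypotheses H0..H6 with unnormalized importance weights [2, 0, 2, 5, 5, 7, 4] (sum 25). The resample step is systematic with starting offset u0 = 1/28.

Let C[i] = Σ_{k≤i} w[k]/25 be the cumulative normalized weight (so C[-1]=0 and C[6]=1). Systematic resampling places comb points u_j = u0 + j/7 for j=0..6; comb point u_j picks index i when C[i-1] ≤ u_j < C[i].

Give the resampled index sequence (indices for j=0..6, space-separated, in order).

C = [2/25, 2/25, 4/25, 9/25, 14/25, 21/25, 1]
j=0: u_0=1/28 ∈ [0, 2/25) → index 0
j=1: u_1=5/28 ∈ [4/25, 9/25) → index 3
j=2: u_2=9/28 ∈ [4/25, 9/25) → index 3
j=3: u_3=13/28 ∈ [9/25, 14/25) → index 4
j=4: u_4=17/28 ∈ [14/25, 21/25) → index 5
j=5: u_5=3/4 ∈ [14/25, 21/25) → index 5
j=6: u_6=25/28 ∈ [21/25, 1) → index 6

0 3 3 4 5 5 6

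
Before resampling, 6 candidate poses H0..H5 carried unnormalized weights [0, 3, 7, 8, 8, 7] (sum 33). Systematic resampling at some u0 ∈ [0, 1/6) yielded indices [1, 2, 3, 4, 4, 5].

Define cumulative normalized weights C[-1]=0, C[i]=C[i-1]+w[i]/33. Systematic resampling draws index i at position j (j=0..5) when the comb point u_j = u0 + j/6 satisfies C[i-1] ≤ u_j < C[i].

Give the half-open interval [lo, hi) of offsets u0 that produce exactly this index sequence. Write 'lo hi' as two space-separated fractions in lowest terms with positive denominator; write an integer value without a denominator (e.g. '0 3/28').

1/22 1/11

C = [0, 1/11, 10/33, 6/11, 26/33, 1]
j=0 picked index 1: u0 ∈ [0, 1/11)
j=1 picked index 2: u0 ∈ [-5/66, 3/22)
j=2 picked index 3: u0 ∈ [-1/33, 7/33)
j=3 picked index 4: u0 ∈ [1/22, 19/66)
j=4 picked index 4: u0 ∈ [-4/33, 4/33)
j=5 picked index 5: u0 ∈ [-1/22, 1/6)
intersection: [1/22, 1/11)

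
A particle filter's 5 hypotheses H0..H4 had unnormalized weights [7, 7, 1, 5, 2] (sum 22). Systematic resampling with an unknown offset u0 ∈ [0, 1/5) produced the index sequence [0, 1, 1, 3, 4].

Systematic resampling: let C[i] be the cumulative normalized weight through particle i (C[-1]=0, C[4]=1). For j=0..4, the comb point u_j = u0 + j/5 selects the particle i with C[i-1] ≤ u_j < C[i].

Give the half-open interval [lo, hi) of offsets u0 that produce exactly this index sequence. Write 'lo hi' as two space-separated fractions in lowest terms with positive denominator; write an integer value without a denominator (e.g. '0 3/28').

13/110 1/5

C = [7/22, 7/11, 15/22, 10/11, 1]
j=0 picked index 0: u0 ∈ [0, 7/22)
j=1 picked index 1: u0 ∈ [13/110, 24/55)
j=2 picked index 1: u0 ∈ [-9/110, 13/55)
j=3 picked index 3: u0 ∈ [9/110, 17/55)
j=4 picked index 4: u0 ∈ [6/55, 1/5)
intersection: [13/110, 1/5)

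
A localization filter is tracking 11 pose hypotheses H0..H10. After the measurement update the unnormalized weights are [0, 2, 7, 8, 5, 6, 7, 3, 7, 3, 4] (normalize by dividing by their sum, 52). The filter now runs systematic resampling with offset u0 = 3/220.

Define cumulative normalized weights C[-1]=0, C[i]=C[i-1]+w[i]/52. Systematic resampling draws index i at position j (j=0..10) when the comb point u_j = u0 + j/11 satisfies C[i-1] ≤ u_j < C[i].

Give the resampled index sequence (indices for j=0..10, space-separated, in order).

1 2 3 3 4 5 6 6 8 8 9

C = [0, 1/26, 9/52, 17/52, 11/26, 7/13, 35/52, 19/26, 45/52, 12/13, 1]
j=0: u_0=3/220 ∈ [0, 1/26) → index 1
j=1: u_1=23/220 ∈ [1/26, 9/52) → index 2
j=2: u_2=43/220 ∈ [9/52, 17/52) → index 3
j=3: u_3=63/220 ∈ [9/52, 17/52) → index 3
j=4: u_4=83/220 ∈ [17/52, 11/26) → index 4
j=5: u_5=103/220 ∈ [11/26, 7/13) → index 5
j=6: u_6=123/220 ∈ [7/13, 35/52) → index 6
j=7: u_7=13/20 ∈ [7/13, 35/52) → index 6
j=8: u_8=163/220 ∈ [19/26, 45/52) → index 8
j=9: u_9=183/220 ∈ [19/26, 45/52) → index 8
j=10: u_10=203/220 ∈ [45/52, 12/13) → index 9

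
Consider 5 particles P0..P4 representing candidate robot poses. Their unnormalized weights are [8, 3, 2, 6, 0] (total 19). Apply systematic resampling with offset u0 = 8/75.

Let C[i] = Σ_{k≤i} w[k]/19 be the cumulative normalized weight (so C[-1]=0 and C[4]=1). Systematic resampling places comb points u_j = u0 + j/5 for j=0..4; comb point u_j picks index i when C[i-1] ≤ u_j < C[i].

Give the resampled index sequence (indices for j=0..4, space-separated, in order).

0 0 1 3 3

C = [8/19, 11/19, 13/19, 1, 1]
j=0: u_0=8/75 ∈ [0, 8/19) → index 0
j=1: u_1=23/75 ∈ [0, 8/19) → index 0
j=2: u_2=38/75 ∈ [8/19, 11/19) → index 1
j=3: u_3=53/75 ∈ [13/19, 1) → index 3
j=4: u_4=68/75 ∈ [13/19, 1) → index 3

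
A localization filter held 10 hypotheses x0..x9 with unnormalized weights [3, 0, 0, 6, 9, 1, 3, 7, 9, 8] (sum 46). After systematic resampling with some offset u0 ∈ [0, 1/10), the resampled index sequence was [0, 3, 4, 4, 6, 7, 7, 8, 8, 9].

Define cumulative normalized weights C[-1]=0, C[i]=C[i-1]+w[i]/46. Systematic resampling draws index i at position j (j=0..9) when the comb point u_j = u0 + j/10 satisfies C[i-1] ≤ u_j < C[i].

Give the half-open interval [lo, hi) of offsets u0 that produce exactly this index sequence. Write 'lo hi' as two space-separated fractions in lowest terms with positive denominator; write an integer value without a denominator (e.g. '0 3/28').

C = [3/46, 3/46, 3/46, 9/46, 9/23, 19/46, 11/23, 29/46, 19/23, 1]
j=0 picked index 0: u0 ∈ [0, 3/46)
j=1 picked index 3: u0 ∈ [-4/115, 11/115)
j=2 picked index 4: u0 ∈ [-1/230, 22/115)
j=3 picked index 4: u0 ∈ [-12/115, 21/230)
j=4 picked index 6: u0 ∈ [3/230, 9/115)
j=5 picked index 7: u0 ∈ [-1/46, 3/23)
j=6 picked index 7: u0 ∈ [-14/115, 7/230)
j=7 picked index 8: u0 ∈ [-8/115, 29/230)
j=8 picked index 8: u0 ∈ [-39/230, 3/115)
j=9 picked index 9: u0 ∈ [-17/230, 1/10)
intersection: [3/230, 3/115)

3/230 3/115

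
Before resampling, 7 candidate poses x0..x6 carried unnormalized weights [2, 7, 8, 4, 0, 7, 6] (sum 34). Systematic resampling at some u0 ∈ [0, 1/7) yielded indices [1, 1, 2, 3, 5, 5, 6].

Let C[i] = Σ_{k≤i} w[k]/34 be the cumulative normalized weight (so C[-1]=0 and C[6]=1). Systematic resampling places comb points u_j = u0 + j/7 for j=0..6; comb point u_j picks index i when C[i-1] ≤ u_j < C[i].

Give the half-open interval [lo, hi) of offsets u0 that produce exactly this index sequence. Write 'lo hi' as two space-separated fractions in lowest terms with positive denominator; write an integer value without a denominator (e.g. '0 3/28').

1/14 13/119

C = [1/17, 9/34, 1/2, 21/34, 21/34, 14/17, 1]
j=0 picked index 1: u0 ∈ [1/17, 9/34)
j=1 picked index 1: u0 ∈ [-10/119, 29/238)
j=2 picked index 2: u0 ∈ [-5/238, 3/14)
j=3 picked index 3: u0 ∈ [1/14, 45/238)
j=4 picked index 5: u0 ∈ [11/238, 30/119)
j=5 picked index 5: u0 ∈ [-23/238, 13/119)
j=6 picked index 6: u0 ∈ [-4/119, 1/7)
intersection: [1/14, 13/119)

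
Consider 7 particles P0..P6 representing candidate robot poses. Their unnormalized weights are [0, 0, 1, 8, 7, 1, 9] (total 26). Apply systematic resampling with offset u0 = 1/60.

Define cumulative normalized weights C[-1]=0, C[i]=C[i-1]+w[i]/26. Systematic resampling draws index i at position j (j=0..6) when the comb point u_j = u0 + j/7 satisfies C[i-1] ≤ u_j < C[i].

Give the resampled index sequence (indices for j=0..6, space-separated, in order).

2 3 3 4 4 6 6

C = [0, 0, 1/26, 9/26, 8/13, 17/26, 1]
j=0: u_0=1/60 ∈ [0, 1/26) → index 2
j=1: u_1=67/420 ∈ [1/26, 9/26) → index 3
j=2: u_2=127/420 ∈ [1/26, 9/26) → index 3
j=3: u_3=187/420 ∈ [9/26, 8/13) → index 4
j=4: u_4=247/420 ∈ [9/26, 8/13) → index 4
j=5: u_5=307/420 ∈ [17/26, 1) → index 6
j=6: u_6=367/420 ∈ [17/26, 1) → index 6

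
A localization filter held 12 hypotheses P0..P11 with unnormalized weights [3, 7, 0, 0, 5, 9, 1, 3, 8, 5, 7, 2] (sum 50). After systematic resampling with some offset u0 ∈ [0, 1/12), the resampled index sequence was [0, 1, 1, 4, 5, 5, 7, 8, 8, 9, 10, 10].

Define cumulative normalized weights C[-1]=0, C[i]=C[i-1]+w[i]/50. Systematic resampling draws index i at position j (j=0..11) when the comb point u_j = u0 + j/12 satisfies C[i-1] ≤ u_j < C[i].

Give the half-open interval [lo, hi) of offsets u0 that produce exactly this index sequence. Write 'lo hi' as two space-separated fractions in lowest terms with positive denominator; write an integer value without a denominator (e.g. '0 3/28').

C = [3/50, 1/5, 1/5, 1/5, 3/10, 12/25, 1/2, 14/25, 18/25, 41/50, 24/25, 1]
j=0 picked index 0: u0 ∈ [0, 3/50)
j=1 picked index 1: u0 ∈ [-7/300, 7/60)
j=2 picked index 1: u0 ∈ [-8/75, 1/30)
j=3 picked index 4: u0 ∈ [-1/20, 1/20)
j=4 picked index 5: u0 ∈ [-1/30, 11/75)
j=5 picked index 5: u0 ∈ [-7/60, 19/300)
j=6 picked index 7: u0 ∈ [0, 3/50)
j=7 picked index 8: u0 ∈ [-7/300, 41/300)
j=8 picked index 8: u0 ∈ [-8/75, 4/75)
j=9 picked index 9: u0 ∈ [-3/100, 7/100)
j=10 picked index 10: u0 ∈ [-1/75, 19/150)
j=11 picked index 10: u0 ∈ [-29/300, 13/300)
intersection: [0, 1/30)

0 1/30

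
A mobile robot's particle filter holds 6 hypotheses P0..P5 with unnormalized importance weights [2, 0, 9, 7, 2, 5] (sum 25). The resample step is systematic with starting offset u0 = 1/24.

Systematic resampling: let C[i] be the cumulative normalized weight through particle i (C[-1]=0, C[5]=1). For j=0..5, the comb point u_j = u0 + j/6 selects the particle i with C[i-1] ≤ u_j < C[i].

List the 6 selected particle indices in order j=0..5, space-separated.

0 2 2 3 3 5

C = [2/25, 2/25, 11/25, 18/25, 4/5, 1]
j=0: u_0=1/24 ∈ [0, 2/25) → index 0
j=1: u_1=5/24 ∈ [2/25, 11/25) → index 2
j=2: u_2=3/8 ∈ [2/25, 11/25) → index 2
j=3: u_3=13/24 ∈ [11/25, 18/25) → index 3
j=4: u_4=17/24 ∈ [11/25, 18/25) → index 3
j=5: u_5=7/8 ∈ [4/5, 1) → index 5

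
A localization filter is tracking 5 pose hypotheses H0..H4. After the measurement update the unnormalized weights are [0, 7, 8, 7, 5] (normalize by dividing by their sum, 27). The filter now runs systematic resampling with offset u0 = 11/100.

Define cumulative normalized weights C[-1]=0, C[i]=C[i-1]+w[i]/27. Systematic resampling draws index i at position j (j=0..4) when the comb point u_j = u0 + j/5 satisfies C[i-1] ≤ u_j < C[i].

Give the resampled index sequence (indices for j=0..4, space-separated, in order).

1 2 2 3 4

C = [0, 7/27, 5/9, 22/27, 1]
j=0: u_0=11/100 ∈ [0, 7/27) → index 1
j=1: u_1=31/100 ∈ [7/27, 5/9) → index 2
j=2: u_2=51/100 ∈ [7/27, 5/9) → index 2
j=3: u_3=71/100 ∈ [5/9, 22/27) → index 3
j=4: u_4=91/100 ∈ [22/27, 1) → index 4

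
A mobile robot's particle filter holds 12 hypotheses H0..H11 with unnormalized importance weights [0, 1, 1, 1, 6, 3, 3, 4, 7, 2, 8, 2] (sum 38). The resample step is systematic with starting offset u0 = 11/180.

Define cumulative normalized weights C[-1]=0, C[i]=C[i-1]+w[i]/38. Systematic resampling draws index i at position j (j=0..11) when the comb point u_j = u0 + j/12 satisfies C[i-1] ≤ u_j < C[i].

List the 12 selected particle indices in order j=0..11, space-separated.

C = [0, 1/38, 1/19, 3/38, 9/38, 6/19, 15/38, 1/2, 13/19, 14/19, 18/19, 1]
j=0: u_0=11/180 ∈ [1/19, 3/38) → index 3
j=1: u_1=13/90 ∈ [3/38, 9/38) → index 4
j=2: u_2=41/180 ∈ [3/38, 9/38) → index 4
j=3: u_3=14/45 ∈ [9/38, 6/19) → index 5
j=4: u_4=71/180 ∈ [6/19, 15/38) → index 6
j=5: u_5=43/90 ∈ [15/38, 1/2) → index 7
j=6: u_6=101/180 ∈ [1/2, 13/19) → index 8
j=7: u_7=29/45 ∈ [1/2, 13/19) → index 8
j=8: u_8=131/180 ∈ [13/19, 14/19) → index 9
j=9: u_9=73/90 ∈ [14/19, 18/19) → index 10
j=10: u_10=161/180 ∈ [14/19, 18/19) → index 10
j=11: u_11=44/45 ∈ [18/19, 1) → index 11

3 4 4 5 6 7 8 8 9 10 10 11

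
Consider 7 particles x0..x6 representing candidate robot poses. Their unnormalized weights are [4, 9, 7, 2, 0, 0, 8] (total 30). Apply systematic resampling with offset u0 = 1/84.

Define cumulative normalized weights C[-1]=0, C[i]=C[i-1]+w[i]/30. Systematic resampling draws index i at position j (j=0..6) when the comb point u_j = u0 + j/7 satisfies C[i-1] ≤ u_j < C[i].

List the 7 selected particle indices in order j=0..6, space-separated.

0 1 1 2 2 3 6

C = [2/15, 13/30, 2/3, 11/15, 11/15, 11/15, 1]
j=0: u_0=1/84 ∈ [0, 2/15) → index 0
j=1: u_1=13/84 ∈ [2/15, 13/30) → index 1
j=2: u_2=25/84 ∈ [2/15, 13/30) → index 1
j=3: u_3=37/84 ∈ [13/30, 2/3) → index 2
j=4: u_4=7/12 ∈ [13/30, 2/3) → index 2
j=5: u_5=61/84 ∈ [2/3, 11/15) → index 3
j=6: u_6=73/84 ∈ [11/15, 1) → index 6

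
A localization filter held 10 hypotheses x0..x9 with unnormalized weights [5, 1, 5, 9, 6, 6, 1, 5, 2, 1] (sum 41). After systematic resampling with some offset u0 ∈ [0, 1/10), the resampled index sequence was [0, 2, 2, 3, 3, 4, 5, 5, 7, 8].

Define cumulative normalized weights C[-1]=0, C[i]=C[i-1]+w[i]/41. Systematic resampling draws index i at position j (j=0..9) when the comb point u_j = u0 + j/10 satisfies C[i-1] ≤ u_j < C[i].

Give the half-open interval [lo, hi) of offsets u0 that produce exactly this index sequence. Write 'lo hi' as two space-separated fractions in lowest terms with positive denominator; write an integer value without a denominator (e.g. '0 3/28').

C = [5/41, 6/41, 11/41, 20/41, 26/41, 32/41, 33/41, 38/41, 40/41, 1]
j=0 picked index 0: u0 ∈ [0, 5/41)
j=1 picked index 2: u0 ∈ [19/410, 69/410)
j=2 picked index 2: u0 ∈ [-11/205, 14/205)
j=3 picked index 3: u0 ∈ [-13/410, 77/410)
j=4 picked index 3: u0 ∈ [-27/205, 18/205)
j=5 picked index 4: u0 ∈ [-1/82, 11/82)
j=6 picked index 5: u0 ∈ [7/205, 37/205)
j=7 picked index 5: u0 ∈ [-27/410, 33/410)
j=8 picked index 7: u0 ∈ [1/205, 26/205)
j=9 picked index 8: u0 ∈ [11/410, 31/410)
intersection: [19/410, 14/205)

19/410 14/205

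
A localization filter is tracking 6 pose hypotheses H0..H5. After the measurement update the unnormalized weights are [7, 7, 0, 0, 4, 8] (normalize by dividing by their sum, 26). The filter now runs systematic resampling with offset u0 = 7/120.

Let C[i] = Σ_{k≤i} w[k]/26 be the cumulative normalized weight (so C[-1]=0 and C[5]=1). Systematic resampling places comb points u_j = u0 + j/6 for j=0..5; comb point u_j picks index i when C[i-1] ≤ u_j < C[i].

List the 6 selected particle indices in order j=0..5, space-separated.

0 0 1 4 5 5

C = [7/26, 7/13, 7/13, 7/13, 9/13, 1]
j=0: u_0=7/120 ∈ [0, 7/26) → index 0
j=1: u_1=9/40 ∈ [0, 7/26) → index 0
j=2: u_2=47/120 ∈ [7/26, 7/13) → index 1
j=3: u_3=67/120 ∈ [7/13, 9/13) → index 4
j=4: u_4=29/40 ∈ [9/13, 1) → index 5
j=5: u_5=107/120 ∈ [9/13, 1) → index 5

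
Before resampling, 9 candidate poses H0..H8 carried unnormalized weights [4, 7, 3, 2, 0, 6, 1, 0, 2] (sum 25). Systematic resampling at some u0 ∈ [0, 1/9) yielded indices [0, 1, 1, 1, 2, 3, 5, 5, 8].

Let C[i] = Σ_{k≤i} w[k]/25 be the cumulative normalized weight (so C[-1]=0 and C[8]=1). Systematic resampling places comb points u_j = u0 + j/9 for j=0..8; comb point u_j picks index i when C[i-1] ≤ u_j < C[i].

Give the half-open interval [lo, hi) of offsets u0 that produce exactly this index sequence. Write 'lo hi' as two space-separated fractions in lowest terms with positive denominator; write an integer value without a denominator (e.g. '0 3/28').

C = [4/25, 11/25, 14/25, 16/25, 16/25, 22/25, 23/25, 23/25, 1]
j=0 picked index 0: u0 ∈ [0, 4/25)
j=1 picked index 1: u0 ∈ [11/225, 74/225)
j=2 picked index 1: u0 ∈ [-14/225, 49/225)
j=3 picked index 1: u0 ∈ [-13/75, 8/75)
j=4 picked index 2: u0 ∈ [-1/225, 26/225)
j=5 picked index 3: u0 ∈ [1/225, 19/225)
j=6 picked index 5: u0 ∈ [-2/75, 16/75)
j=7 picked index 5: u0 ∈ [-31/225, 23/225)
j=8 picked index 8: u0 ∈ [7/225, 1/9)
intersection: [11/225, 19/225)

11/225 19/225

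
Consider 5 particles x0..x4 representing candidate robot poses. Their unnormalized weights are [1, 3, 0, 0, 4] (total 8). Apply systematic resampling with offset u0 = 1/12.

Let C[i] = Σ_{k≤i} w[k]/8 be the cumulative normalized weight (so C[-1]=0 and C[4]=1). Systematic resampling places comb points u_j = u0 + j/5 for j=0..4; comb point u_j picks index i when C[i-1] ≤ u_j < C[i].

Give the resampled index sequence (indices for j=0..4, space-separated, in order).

0 1 1 4 4

C = [1/8, 1/2, 1/2, 1/2, 1]
j=0: u_0=1/12 ∈ [0, 1/8) → index 0
j=1: u_1=17/60 ∈ [1/8, 1/2) → index 1
j=2: u_2=29/60 ∈ [1/8, 1/2) → index 1
j=3: u_3=41/60 ∈ [1/2, 1) → index 4
j=4: u_4=53/60 ∈ [1/2, 1) → index 4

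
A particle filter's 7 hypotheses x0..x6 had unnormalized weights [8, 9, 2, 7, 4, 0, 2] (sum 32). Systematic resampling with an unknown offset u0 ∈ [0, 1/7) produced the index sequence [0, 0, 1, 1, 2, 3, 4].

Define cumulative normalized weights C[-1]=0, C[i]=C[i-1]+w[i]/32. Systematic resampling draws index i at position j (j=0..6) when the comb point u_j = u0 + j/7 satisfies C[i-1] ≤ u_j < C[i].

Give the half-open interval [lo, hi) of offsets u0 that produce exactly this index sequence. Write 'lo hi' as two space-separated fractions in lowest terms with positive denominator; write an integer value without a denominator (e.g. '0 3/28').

0 5/224

C = [1/4, 17/32, 19/32, 13/16, 15/16, 15/16, 1]
j=0 picked index 0: u0 ∈ [0, 1/4)
j=1 picked index 0: u0 ∈ [-1/7, 3/28)
j=2 picked index 1: u0 ∈ [-1/28, 55/224)
j=3 picked index 1: u0 ∈ [-5/28, 23/224)
j=4 picked index 2: u0 ∈ [-9/224, 5/224)
j=5 picked index 3: u0 ∈ [-27/224, 11/112)
j=6 picked index 4: u0 ∈ [-5/112, 9/112)
intersection: [0, 5/224)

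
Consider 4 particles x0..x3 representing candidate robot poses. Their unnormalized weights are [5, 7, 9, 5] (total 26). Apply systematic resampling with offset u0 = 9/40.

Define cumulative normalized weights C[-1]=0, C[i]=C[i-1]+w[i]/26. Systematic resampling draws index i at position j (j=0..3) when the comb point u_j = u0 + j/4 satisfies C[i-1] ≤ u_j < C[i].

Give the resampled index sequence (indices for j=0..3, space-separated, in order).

C = [5/26, 6/13, 21/26, 1]
j=0: u_0=9/40 ∈ [5/26, 6/13) → index 1
j=1: u_1=19/40 ∈ [6/13, 21/26) → index 2
j=2: u_2=29/40 ∈ [6/13, 21/26) → index 2
j=3: u_3=39/40 ∈ [21/26, 1) → index 3

1 2 2 3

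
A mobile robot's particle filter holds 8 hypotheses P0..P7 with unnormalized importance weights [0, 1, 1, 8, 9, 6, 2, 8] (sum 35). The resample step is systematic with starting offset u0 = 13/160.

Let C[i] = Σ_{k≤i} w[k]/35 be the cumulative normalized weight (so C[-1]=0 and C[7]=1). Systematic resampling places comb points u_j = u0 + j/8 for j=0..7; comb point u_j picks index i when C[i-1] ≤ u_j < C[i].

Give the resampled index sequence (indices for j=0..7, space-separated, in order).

C = [0, 1/35, 2/35, 2/7, 19/35, 5/7, 27/35, 1]
j=0: u_0=13/160 ∈ [2/35, 2/7) → index 3
j=1: u_1=33/160 ∈ [2/35, 2/7) → index 3
j=2: u_2=53/160 ∈ [2/7, 19/35) → index 4
j=3: u_3=73/160 ∈ [2/7, 19/35) → index 4
j=4: u_4=93/160 ∈ [19/35, 5/7) → index 5
j=5: u_5=113/160 ∈ [19/35, 5/7) → index 5
j=6: u_6=133/160 ∈ [27/35, 1) → index 7
j=7: u_7=153/160 ∈ [27/35, 1) → index 7

3 3 4 4 5 5 7 7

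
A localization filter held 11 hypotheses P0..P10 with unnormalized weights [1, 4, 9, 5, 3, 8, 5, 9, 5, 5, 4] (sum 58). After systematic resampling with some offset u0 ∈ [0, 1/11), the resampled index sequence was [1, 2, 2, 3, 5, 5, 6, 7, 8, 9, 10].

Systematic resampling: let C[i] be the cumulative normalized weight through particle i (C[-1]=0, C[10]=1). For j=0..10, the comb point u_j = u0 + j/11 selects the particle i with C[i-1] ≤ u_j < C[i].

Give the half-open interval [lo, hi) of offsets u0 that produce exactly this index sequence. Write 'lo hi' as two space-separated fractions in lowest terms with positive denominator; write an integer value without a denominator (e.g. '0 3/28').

C = [1/58, 5/58, 7/29, 19/58, 11/29, 15/29, 35/58, 22/29, 49/58, 27/29, 1]
j=0 picked index 1: u0 ∈ [1/58, 5/58)
j=1 picked index 2: u0 ∈ [-3/638, 48/319)
j=2 picked index 2: u0 ∈ [-61/638, 19/319)
j=3 picked index 3: u0 ∈ [-10/319, 35/638)
j=4 picked index 5: u0 ∈ [5/319, 49/319)
j=5 picked index 5: u0 ∈ [-24/319, 20/319)
j=6 picked index 6: u0 ∈ [-9/319, 37/638)
j=7 picked index 7: u0 ∈ [-21/638, 39/319)
j=8 picked index 8: u0 ∈ [10/319, 75/638)
j=9 picked index 9: u0 ∈ [17/638, 36/319)
j=10 picked index 10: u0 ∈ [7/319, 1/11)
intersection: [10/319, 35/638)

10/319 35/638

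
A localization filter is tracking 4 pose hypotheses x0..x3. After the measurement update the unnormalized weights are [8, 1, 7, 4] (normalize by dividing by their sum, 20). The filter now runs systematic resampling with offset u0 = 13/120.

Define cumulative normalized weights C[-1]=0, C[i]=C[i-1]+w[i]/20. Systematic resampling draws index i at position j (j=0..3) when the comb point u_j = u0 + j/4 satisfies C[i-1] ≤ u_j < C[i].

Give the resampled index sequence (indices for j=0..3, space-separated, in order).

0 0 2 3

C = [2/5, 9/20, 4/5, 1]
j=0: u_0=13/120 ∈ [0, 2/5) → index 0
j=1: u_1=43/120 ∈ [0, 2/5) → index 0
j=2: u_2=73/120 ∈ [9/20, 4/5) → index 2
j=3: u_3=103/120 ∈ [4/5, 1) → index 3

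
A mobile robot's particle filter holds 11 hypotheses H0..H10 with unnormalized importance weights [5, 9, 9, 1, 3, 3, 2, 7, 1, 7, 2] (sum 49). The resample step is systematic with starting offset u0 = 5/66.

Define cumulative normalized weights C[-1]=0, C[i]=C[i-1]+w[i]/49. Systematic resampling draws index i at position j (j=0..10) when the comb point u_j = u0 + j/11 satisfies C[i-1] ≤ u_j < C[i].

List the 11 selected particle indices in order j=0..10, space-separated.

0 1 1 2 2 4 6 7 8 9 10

C = [5/49, 2/7, 23/49, 24/49, 27/49, 30/49, 32/49, 39/49, 40/49, 47/49, 1]
j=0: u_0=5/66 ∈ [0, 5/49) → index 0
j=1: u_1=1/6 ∈ [5/49, 2/7) → index 1
j=2: u_2=17/66 ∈ [5/49, 2/7) → index 1
j=3: u_3=23/66 ∈ [2/7, 23/49) → index 2
j=4: u_4=29/66 ∈ [2/7, 23/49) → index 2
j=5: u_5=35/66 ∈ [24/49, 27/49) → index 4
j=6: u_6=41/66 ∈ [30/49, 32/49) → index 6
j=7: u_7=47/66 ∈ [32/49, 39/49) → index 7
j=8: u_8=53/66 ∈ [39/49, 40/49) → index 8
j=9: u_9=59/66 ∈ [40/49, 47/49) → index 9
j=10: u_10=65/66 ∈ [47/49, 1) → index 10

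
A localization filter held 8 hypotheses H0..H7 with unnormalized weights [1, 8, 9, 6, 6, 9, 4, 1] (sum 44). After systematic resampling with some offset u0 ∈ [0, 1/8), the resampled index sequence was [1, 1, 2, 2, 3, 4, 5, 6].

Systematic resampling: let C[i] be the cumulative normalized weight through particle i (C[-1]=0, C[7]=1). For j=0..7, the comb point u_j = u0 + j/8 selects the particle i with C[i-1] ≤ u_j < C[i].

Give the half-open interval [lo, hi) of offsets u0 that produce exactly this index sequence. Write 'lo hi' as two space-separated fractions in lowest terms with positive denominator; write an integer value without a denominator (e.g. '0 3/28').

1/44 3/88

C = [1/44, 9/44, 9/22, 6/11, 15/22, 39/44, 43/44, 1]
j=0 picked index 1: u0 ∈ [1/44, 9/44)
j=1 picked index 1: u0 ∈ [-9/88, 7/88)
j=2 picked index 2: u0 ∈ [-1/22, 7/44)
j=3 picked index 2: u0 ∈ [-15/88, 3/88)
j=4 picked index 3: u0 ∈ [-1/11, 1/22)
j=5 picked index 4: u0 ∈ [-7/88, 5/88)
j=6 picked index 5: u0 ∈ [-3/44, 3/22)
j=7 picked index 6: u0 ∈ [1/88, 9/88)
intersection: [1/44, 3/88)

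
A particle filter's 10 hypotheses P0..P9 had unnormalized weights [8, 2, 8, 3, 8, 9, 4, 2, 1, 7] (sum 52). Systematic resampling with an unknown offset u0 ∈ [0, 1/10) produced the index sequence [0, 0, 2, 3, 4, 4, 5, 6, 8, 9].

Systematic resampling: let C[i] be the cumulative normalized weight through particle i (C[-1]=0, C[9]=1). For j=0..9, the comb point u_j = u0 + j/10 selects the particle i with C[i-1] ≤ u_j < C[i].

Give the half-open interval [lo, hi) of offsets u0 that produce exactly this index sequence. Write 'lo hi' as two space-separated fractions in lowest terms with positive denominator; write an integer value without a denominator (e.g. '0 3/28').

3/65 7/130

C = [2/13, 5/26, 9/26, 21/52, 29/52, 19/26, 21/26, 11/13, 45/52, 1]
j=0 picked index 0: u0 ∈ [0, 2/13)
j=1 picked index 0: u0 ∈ [-1/10, 7/130)
j=2 picked index 2: u0 ∈ [-1/130, 19/130)
j=3 picked index 3: u0 ∈ [3/65, 27/260)
j=4 picked index 4: u0 ∈ [1/260, 41/260)
j=5 picked index 4: u0 ∈ [-5/52, 3/52)
j=6 picked index 5: u0 ∈ [-11/260, 17/130)
j=7 picked index 6: u0 ∈ [2/65, 7/65)
j=8 picked index 8: u0 ∈ [3/65, 17/260)
j=9 picked index 9: u0 ∈ [-9/260, 1/10)
intersection: [3/65, 7/130)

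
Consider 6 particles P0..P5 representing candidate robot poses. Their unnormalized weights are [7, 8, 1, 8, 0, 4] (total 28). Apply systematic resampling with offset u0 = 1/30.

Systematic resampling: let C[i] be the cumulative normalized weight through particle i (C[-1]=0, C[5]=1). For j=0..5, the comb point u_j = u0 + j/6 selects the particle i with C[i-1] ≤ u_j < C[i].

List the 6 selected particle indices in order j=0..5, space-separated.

0 0 1 1 3 5

C = [1/4, 15/28, 4/7, 6/7, 6/7, 1]
j=0: u_0=1/30 ∈ [0, 1/4) → index 0
j=1: u_1=1/5 ∈ [0, 1/4) → index 0
j=2: u_2=11/30 ∈ [1/4, 15/28) → index 1
j=3: u_3=8/15 ∈ [1/4, 15/28) → index 1
j=4: u_4=7/10 ∈ [4/7, 6/7) → index 3
j=5: u_5=13/15 ∈ [6/7, 1) → index 5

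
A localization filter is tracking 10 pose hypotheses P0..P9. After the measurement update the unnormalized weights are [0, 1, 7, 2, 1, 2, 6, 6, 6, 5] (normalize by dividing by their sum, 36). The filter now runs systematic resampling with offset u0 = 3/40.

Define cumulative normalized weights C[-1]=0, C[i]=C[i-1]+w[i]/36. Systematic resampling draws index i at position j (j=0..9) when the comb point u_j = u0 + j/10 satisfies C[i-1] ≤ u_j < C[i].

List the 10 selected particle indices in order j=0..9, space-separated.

C = [0, 1/36, 2/9, 5/18, 11/36, 13/36, 19/36, 25/36, 31/36, 1]
j=0: u_0=3/40 ∈ [1/36, 2/9) → index 2
j=1: u_1=7/40 ∈ [1/36, 2/9) → index 2
j=2: u_2=11/40 ∈ [2/9, 5/18) → index 3
j=3: u_3=3/8 ∈ [13/36, 19/36) → index 6
j=4: u_4=19/40 ∈ [13/36, 19/36) → index 6
j=5: u_5=23/40 ∈ [19/36, 25/36) → index 7
j=6: u_6=27/40 ∈ [19/36, 25/36) → index 7
j=7: u_7=31/40 ∈ [25/36, 31/36) → index 8
j=8: u_8=7/8 ∈ [31/36, 1) → index 9
j=9: u_9=39/40 ∈ [31/36, 1) → index 9

2 2 3 6 6 7 7 8 9 9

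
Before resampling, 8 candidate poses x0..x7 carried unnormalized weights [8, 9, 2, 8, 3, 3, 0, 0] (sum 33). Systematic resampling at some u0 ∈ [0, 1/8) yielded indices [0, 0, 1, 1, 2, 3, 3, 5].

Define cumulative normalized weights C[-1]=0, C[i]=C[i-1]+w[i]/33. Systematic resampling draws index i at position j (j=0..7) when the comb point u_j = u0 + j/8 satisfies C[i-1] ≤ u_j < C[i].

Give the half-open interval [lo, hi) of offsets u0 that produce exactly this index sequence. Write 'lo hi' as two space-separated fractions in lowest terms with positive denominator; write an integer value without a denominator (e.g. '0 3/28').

3/88 3/44

C = [8/33, 17/33, 19/33, 9/11, 10/11, 1, 1, 1]
j=0 picked index 0: u0 ∈ [0, 8/33)
j=1 picked index 0: u0 ∈ [-1/8, 31/264)
j=2 picked index 1: u0 ∈ [-1/132, 35/132)
j=3 picked index 1: u0 ∈ [-35/264, 37/264)
j=4 picked index 2: u0 ∈ [1/66, 5/66)
j=5 picked index 3: u0 ∈ [-13/264, 17/88)
j=6 picked index 3: u0 ∈ [-23/132, 3/44)
j=7 picked index 5: u0 ∈ [3/88, 1/8)
intersection: [3/88, 3/44)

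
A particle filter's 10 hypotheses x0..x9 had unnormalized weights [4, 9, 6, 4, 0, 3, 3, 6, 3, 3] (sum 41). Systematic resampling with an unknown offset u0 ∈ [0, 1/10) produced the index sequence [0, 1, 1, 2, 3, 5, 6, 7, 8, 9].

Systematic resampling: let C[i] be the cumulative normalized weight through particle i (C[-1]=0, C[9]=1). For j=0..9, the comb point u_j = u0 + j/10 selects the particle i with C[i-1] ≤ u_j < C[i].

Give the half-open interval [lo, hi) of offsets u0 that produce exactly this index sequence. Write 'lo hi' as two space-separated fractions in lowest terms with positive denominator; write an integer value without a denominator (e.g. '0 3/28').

C = [4/41, 13/41, 19/41, 23/41, 23/41, 26/41, 29/41, 35/41, 38/41, 1]
j=0 picked index 0: u0 ∈ [0, 4/41)
j=1 picked index 1: u0 ∈ [-1/410, 89/410)
j=2 picked index 1: u0 ∈ [-21/205, 24/205)
j=3 picked index 2: u0 ∈ [7/410, 67/410)
j=4 picked index 3: u0 ∈ [13/205, 33/205)
j=5 picked index 5: u0 ∈ [5/82, 11/82)
j=6 picked index 6: u0 ∈ [7/205, 22/205)
j=7 picked index 7: u0 ∈ [3/410, 63/410)
j=8 picked index 8: u0 ∈ [11/205, 26/205)
j=9 picked index 9: u0 ∈ [11/410, 1/10)
intersection: [13/205, 4/41)

13/205 4/41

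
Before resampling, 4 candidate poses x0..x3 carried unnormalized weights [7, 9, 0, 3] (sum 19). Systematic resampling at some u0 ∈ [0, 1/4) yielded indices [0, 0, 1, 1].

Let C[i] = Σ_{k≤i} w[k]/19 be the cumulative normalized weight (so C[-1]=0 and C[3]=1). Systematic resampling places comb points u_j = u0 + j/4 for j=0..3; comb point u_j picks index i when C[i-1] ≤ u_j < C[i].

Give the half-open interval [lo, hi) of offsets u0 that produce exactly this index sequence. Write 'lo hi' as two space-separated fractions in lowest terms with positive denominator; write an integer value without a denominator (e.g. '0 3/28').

0 7/76

C = [7/19, 16/19, 16/19, 1]
j=0 picked index 0: u0 ∈ [0, 7/19)
j=1 picked index 0: u0 ∈ [-1/4, 9/76)
j=2 picked index 1: u0 ∈ [-5/38, 13/38)
j=3 picked index 1: u0 ∈ [-29/76, 7/76)
intersection: [0, 7/76)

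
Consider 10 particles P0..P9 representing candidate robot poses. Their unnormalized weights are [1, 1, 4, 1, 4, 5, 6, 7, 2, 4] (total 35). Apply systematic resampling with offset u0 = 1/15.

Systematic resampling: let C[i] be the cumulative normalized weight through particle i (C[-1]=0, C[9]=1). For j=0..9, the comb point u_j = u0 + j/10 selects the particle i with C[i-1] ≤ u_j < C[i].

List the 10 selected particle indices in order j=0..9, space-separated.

C = [1/35, 2/35, 6/35, 1/5, 11/35, 16/35, 22/35, 29/35, 31/35, 1]
j=0: u_0=1/15 ∈ [2/35, 6/35) → index 2
j=1: u_1=1/6 ∈ [2/35, 6/35) → index 2
j=2: u_2=4/15 ∈ [1/5, 11/35) → index 4
j=3: u_3=11/30 ∈ [11/35, 16/35) → index 5
j=4: u_4=7/15 ∈ [16/35, 22/35) → index 6
j=5: u_5=17/30 ∈ [16/35, 22/35) → index 6
j=6: u_6=2/3 ∈ [22/35, 29/35) → index 7
j=7: u_7=23/30 ∈ [22/35, 29/35) → index 7
j=8: u_8=13/15 ∈ [29/35, 31/35) → index 8
j=9: u_9=29/30 ∈ [31/35, 1) → index 9

2 2 4 5 6 6 7 7 8 9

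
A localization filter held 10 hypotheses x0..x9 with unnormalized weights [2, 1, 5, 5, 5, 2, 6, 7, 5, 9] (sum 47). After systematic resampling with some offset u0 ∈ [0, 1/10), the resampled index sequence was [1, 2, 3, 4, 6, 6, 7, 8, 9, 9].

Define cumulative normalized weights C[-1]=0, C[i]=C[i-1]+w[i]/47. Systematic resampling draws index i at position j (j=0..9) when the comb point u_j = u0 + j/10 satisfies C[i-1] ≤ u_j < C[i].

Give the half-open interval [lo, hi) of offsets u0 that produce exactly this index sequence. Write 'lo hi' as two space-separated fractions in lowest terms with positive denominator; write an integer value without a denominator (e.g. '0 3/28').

C = [2/47, 3/47, 8/47, 13/47, 18/47, 20/47, 26/47, 33/47, 38/47, 1]
j=0 picked index 1: u0 ∈ [2/47, 3/47)
j=1 picked index 2: u0 ∈ [-17/470, 33/470)
j=2 picked index 3: u0 ∈ [-7/235, 18/235)
j=3 picked index 4: u0 ∈ [-11/470, 39/470)
j=4 picked index 6: u0 ∈ [6/235, 36/235)
j=5 picked index 6: u0 ∈ [-7/94, 5/94)
j=6 picked index 7: u0 ∈ [-11/235, 24/235)
j=7 picked index 8: u0 ∈ [1/470, 51/470)
j=8 picked index 9: u0 ∈ [2/235, 1/5)
j=9 picked index 9: u0 ∈ [-43/470, 1/10)
intersection: [2/47, 5/94)

2/47 5/94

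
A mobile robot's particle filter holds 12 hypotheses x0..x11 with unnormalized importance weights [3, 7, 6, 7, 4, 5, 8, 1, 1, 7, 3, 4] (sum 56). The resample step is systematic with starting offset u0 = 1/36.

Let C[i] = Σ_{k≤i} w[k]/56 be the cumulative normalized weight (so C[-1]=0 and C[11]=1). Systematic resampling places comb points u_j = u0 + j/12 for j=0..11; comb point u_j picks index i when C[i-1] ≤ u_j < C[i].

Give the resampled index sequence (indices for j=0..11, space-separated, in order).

C = [3/56, 5/28, 2/7, 23/56, 27/56, 4/7, 5/7, 41/56, 3/4, 7/8, 13/14, 1]
j=0: u_0=1/36 ∈ [0, 3/56) → index 0
j=1: u_1=1/9 ∈ [3/56, 5/28) → index 1
j=2: u_2=7/36 ∈ [5/28, 2/7) → index 2
j=3: u_3=5/18 ∈ [5/28, 2/7) → index 2
j=4: u_4=13/36 ∈ [2/7, 23/56) → index 3
j=5: u_5=4/9 ∈ [23/56, 27/56) → index 4
j=6: u_6=19/36 ∈ [27/56, 4/7) → index 5
j=7: u_7=11/18 ∈ [4/7, 5/7) → index 6
j=8: u_8=25/36 ∈ [4/7, 5/7) → index 6
j=9: u_9=7/9 ∈ [3/4, 7/8) → index 9
j=10: u_10=31/36 ∈ [3/4, 7/8) → index 9
j=11: u_11=17/18 ∈ [13/14, 1) → index 11

0 1 2 2 3 4 5 6 6 9 9 11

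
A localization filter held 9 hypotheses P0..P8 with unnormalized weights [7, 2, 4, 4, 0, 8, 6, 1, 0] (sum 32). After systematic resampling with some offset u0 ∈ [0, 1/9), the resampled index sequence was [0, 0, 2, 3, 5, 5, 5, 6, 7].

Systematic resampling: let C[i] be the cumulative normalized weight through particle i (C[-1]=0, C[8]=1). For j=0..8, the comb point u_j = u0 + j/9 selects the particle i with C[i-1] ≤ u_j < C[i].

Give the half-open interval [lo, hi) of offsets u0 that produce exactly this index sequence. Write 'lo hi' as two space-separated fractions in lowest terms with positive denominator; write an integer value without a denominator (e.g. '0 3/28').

C = [7/32, 9/32, 13/32, 17/32, 17/32, 25/32, 31/32, 1, 1]
j=0 picked index 0: u0 ∈ [0, 7/32)
j=1 picked index 0: u0 ∈ [-1/9, 31/288)
j=2 picked index 2: u0 ∈ [17/288, 53/288)
j=3 picked index 3: u0 ∈ [7/96, 19/96)
j=4 picked index 5: u0 ∈ [25/288, 97/288)
j=5 picked index 5: u0 ∈ [-7/288, 65/288)
j=6 picked index 5: u0 ∈ [-13/96, 11/96)
j=7 picked index 6: u0 ∈ [1/288, 55/288)
j=8 picked index 7: u0 ∈ [23/288, 1/9)
intersection: [25/288, 31/288)

25/288 31/288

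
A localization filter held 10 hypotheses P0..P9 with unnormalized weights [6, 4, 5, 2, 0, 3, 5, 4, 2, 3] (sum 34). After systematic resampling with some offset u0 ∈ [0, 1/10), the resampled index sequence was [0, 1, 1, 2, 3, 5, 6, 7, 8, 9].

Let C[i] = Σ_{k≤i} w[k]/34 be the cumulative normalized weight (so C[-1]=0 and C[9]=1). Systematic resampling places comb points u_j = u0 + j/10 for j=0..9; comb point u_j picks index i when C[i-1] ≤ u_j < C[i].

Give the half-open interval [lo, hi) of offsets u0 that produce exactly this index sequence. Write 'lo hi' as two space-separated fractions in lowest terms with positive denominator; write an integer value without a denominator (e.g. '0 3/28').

C = [3/17, 5/17, 15/34, 1/2, 1/2, 10/17, 25/34, 29/34, 31/34, 1]
j=0 picked index 0: u0 ∈ [0, 3/17)
j=1 picked index 1: u0 ∈ [13/170, 33/170)
j=2 picked index 1: u0 ∈ [-2/85, 8/85)
j=3 picked index 2: u0 ∈ [-1/170, 12/85)
j=4 picked index 3: u0 ∈ [7/170, 1/10)
j=5 picked index 5: u0 ∈ [0, 3/34)
j=6 picked index 6: u0 ∈ [-1/85, 23/170)
j=7 picked index 7: u0 ∈ [3/85, 13/85)
j=8 picked index 8: u0 ∈ [9/170, 19/170)
j=9 picked index 9: u0 ∈ [1/85, 1/10)
intersection: [13/170, 3/34)

13/170 3/34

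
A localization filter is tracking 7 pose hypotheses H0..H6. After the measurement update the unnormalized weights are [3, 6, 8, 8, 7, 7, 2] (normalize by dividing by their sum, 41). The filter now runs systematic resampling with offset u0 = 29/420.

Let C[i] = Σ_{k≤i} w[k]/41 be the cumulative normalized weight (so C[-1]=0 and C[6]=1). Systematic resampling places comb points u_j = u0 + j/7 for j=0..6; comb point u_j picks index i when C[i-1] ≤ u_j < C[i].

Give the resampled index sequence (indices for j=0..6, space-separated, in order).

0 1 2 3 4 5 5

C = [3/41, 9/41, 17/41, 25/41, 32/41, 39/41, 1]
j=0: u_0=29/420 ∈ [0, 3/41) → index 0
j=1: u_1=89/420 ∈ [3/41, 9/41) → index 1
j=2: u_2=149/420 ∈ [9/41, 17/41) → index 2
j=3: u_3=209/420 ∈ [17/41, 25/41) → index 3
j=4: u_4=269/420 ∈ [25/41, 32/41) → index 4
j=5: u_5=47/60 ∈ [32/41, 39/41) → index 5
j=6: u_6=389/420 ∈ [32/41, 39/41) → index 5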